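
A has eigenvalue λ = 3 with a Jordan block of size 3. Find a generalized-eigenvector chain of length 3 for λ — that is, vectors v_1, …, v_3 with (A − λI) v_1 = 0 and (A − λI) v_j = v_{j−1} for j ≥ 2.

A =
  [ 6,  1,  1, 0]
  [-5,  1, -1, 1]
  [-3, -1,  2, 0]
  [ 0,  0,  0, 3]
A Jordan chain for λ = 3 of length 3:
v_1 = (1, -2, -1, 0)ᵀ
v_2 = (3, -5, -3, 0)ᵀ
v_3 = (1, 0, 0, 0)ᵀ

Let N = A − (3)·I. We want v_3 with N^3 v_3 = 0 but N^2 v_3 ≠ 0; then v_{j-1} := N · v_j for j = 3, …, 2.

Pick v_3 = (1, 0, 0, 0)ᵀ.
Then v_2 = N · v_3 = (3, -5, -3, 0)ᵀ.
Then v_1 = N · v_2 = (1, -2, -1, 0)ᵀ.

Sanity check: (A − (3)·I) v_1 = (0, 0, 0, 0)ᵀ = 0. ✓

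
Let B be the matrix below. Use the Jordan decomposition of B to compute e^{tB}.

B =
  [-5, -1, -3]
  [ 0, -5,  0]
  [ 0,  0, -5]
e^{tB} =
  [exp(-5*t), -t*exp(-5*t), -3*t*exp(-5*t)]
  [0, exp(-5*t), 0]
  [0, 0, exp(-5*t)]

Strategy: write B = P · J · P⁻¹ where J is a Jordan canonical form, so e^{tB} = P · e^{tJ} · P⁻¹, and e^{tJ} can be computed block-by-block.

B has Jordan form
J =
  [-5,  1,  0]
  [ 0, -5,  0]
  [ 0,  0, -5]
(up to reordering of blocks).

Per-block formulas:
  For a 2×2 Jordan block J_2(-5): exp(t · J_2(-5)) = e^(-5t)·(I + t·N), where N is the 2×2 nilpotent shift.
  For a 1×1 block at λ = -5: exp(t · [-5]) = [e^(-5t)].

After assembling e^{tJ} and conjugating by P, we get:

e^{tB} =
  [exp(-5*t), -t*exp(-5*t), -3*t*exp(-5*t)]
  [0, exp(-5*t), 0]
  [0, 0, exp(-5*t)]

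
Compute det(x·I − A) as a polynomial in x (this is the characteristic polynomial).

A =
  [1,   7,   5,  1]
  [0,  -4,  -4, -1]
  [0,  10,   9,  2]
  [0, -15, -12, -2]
x^4 - 4*x^3 + 6*x^2 - 4*x + 1

Expanding det(x·I − A) (e.g. by cofactor expansion or by noting that A is similar to its Jordan form J, which has the same characteristic polynomial as A) gives
  χ_A(x) = x^4 - 4*x^3 + 6*x^2 - 4*x + 1
which factors as (x - 1)^4. The eigenvalues (with algebraic multiplicities) are λ = 1 with multiplicity 4.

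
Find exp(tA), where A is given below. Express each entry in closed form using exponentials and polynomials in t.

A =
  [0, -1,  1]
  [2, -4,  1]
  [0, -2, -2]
e^{tA} =
  [t^2*exp(-2*t) + 2*t*exp(-2*t) + exp(-2*t), -t^2*exp(-2*t) - t*exp(-2*t), t^2*exp(-2*t)/2 + t*exp(-2*t)]
  [2*t*exp(-2*t), -2*t*exp(-2*t) + exp(-2*t), t*exp(-2*t)]
  [-2*t^2*exp(-2*t), 2*t^2*exp(-2*t) - 2*t*exp(-2*t), -t^2*exp(-2*t) + exp(-2*t)]

Strategy: write A = P · J · P⁻¹ where J is a Jordan canonical form, so e^{tA} = P · e^{tJ} · P⁻¹, and e^{tJ} can be computed block-by-block.

A has Jordan form
J =
  [-2,  1,  0]
  [ 0, -2,  1]
  [ 0,  0, -2]
(up to reordering of blocks).

Per-block formulas:
  For a 3×3 Jordan block J_3(-2): exp(t · J_3(-2)) = e^(-2t)·(I + t·N + (t^2/2)·N^2), where N is the 3×3 nilpotent shift.

After assembling e^{tJ} and conjugating by P, we get:

e^{tA} =
  [t^2*exp(-2*t) + 2*t*exp(-2*t) + exp(-2*t), -t^2*exp(-2*t) - t*exp(-2*t), t^2*exp(-2*t)/2 + t*exp(-2*t)]
  [2*t*exp(-2*t), -2*t*exp(-2*t) + exp(-2*t), t*exp(-2*t)]
  [-2*t^2*exp(-2*t), 2*t^2*exp(-2*t) - 2*t*exp(-2*t), -t^2*exp(-2*t) + exp(-2*t)]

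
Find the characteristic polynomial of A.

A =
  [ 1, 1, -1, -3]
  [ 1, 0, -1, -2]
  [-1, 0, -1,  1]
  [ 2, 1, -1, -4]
x^4 + 4*x^3 + 6*x^2 + 4*x + 1

Expanding det(x·I − A) (e.g. by cofactor expansion or by noting that A is similar to its Jordan form J, which has the same characteristic polynomial as A) gives
  χ_A(x) = x^4 + 4*x^3 + 6*x^2 + 4*x + 1
which factors as (x + 1)^4. The eigenvalues (with algebraic multiplicities) are λ = -1 with multiplicity 4.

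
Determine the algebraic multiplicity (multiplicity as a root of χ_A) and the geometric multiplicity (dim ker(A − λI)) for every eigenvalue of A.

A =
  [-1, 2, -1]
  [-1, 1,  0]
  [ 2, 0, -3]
λ = -1: alg = 3, geom = 1

Step 1 — factor the characteristic polynomial to read off the algebraic multiplicities:
  χ_A(x) = (x + 1)^3

Step 2 — compute geometric multiplicities via the rank-nullity identity g(λ) = n − rank(A − λI):
  rank(A − (-1)·I) = 2, so dim ker(A − (-1)·I) = n − 2 = 1

Summary:
  λ = -1: algebraic multiplicity = 3, geometric multiplicity = 1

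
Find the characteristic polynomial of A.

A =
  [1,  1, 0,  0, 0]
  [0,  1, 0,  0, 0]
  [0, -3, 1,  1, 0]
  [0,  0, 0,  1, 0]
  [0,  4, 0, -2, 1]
x^5 - 5*x^4 + 10*x^3 - 10*x^2 + 5*x - 1

Expanding det(x·I − A) (e.g. by cofactor expansion or by noting that A is similar to its Jordan form J, which has the same characteristic polynomial as A) gives
  χ_A(x) = x^5 - 5*x^4 + 10*x^3 - 10*x^2 + 5*x - 1
which factors as (x - 1)^5. The eigenvalues (with algebraic multiplicities) are λ = 1 with multiplicity 5.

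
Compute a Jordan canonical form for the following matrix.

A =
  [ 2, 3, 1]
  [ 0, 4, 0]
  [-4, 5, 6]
J_3(4)

The characteristic polynomial is
  det(x·I − A) = x^3 - 12*x^2 + 48*x - 64 = (x - 4)^3

Eigenvalues and multiplicities (the geometric multiplicity of λ is n − rank(A − λI), which equals the number of Jordan blocks for λ):
  λ = 4: algebraic multiplicity = 3, geometric multiplicity = 1

Determining the block sizes for each eigenvalue:
  λ = 4: one block (gm = 1), so the single block has size am = 3 → block sizes [3]

Assembling the blocks gives a Jordan form
J =
  [4, 1, 0]
  [0, 4, 1]
  [0, 0, 4]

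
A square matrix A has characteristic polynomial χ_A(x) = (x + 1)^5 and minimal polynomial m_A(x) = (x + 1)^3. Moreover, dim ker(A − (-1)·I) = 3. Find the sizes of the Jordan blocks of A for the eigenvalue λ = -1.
Block sizes for λ = -1: [3, 1, 1]

Step 1 — from the characteristic polynomial, algebraic multiplicity of λ = -1 is 5. From dim ker(A − (-1)·I) = 3, there are exactly 3 Jordan blocks for λ = -1.
Step 2 — from the minimal polynomial, the factor (x + 1)^3 tells us the largest block for λ = -1 has size 3.
Step 3 — with total size 5, 3 blocks, and largest block 3, the block sizes (in nonincreasing order) are [3, 1, 1].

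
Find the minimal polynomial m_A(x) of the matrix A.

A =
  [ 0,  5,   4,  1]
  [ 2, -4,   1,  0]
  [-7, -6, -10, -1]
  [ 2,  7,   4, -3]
x^4 + 17*x^3 + 108*x^2 + 304*x + 320

The characteristic polynomial is χ_A(x) = (x + 4)^3*(x + 5), so the eigenvalues are known. The minimal polynomial is
  m_A(x) = Π_λ (x − λ)^{k_λ}
where k_λ is the size of the *largest* Jordan block for λ (equivalently, the smallest k with (A − λI)^k v = 0 for every generalised eigenvector v of λ).

  λ = -5: largest Jordan block has size 1, contributing (x + 5)
  λ = -4: largest Jordan block has size 3, contributing (x + 4)^3

So m_A(x) = (x + 4)^3*(x + 5) = x^4 + 17*x^3 + 108*x^2 + 304*x + 320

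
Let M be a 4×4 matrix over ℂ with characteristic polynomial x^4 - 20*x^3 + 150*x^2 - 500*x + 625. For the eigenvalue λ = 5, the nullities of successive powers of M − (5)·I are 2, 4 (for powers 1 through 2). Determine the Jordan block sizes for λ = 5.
Block sizes for λ = 5: [2, 2]

From the dimensions of kernels of powers, the number of Jordan blocks of size at least j is d_j − d_{j−1} where d_j = dim ker(N^j) (with d_0 = 0). Computing the differences gives [2, 2].
The number of blocks of size exactly k is (#blocks of size ≥ k) − (#blocks of size ≥ k + 1), so the partition is: 2 block(s) of size 2.
In nonincreasing order the block sizes are [2, 2].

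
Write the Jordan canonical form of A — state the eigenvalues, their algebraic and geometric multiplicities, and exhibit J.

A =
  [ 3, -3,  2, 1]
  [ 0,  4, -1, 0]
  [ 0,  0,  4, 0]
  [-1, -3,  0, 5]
J_3(4) ⊕ J_1(4)

The characteristic polynomial is
  det(x·I − A) = x^4 - 16*x^3 + 96*x^2 - 256*x + 256 = (x - 4)^4

Eigenvalues and multiplicities (the geometric multiplicity of λ is n − rank(A − λI), which equals the number of Jordan blocks for λ):
  λ = 4: algebraic multiplicity = 4, geometric multiplicity = 2

Determining the block sizes for each eigenvalue:
  λ = 4: with am = 4 and gm = 2, the partition is not yet determined (e.g. several partitions of 4 into 2 parts exist). Let N = A − (4)·I. Computing rank(N^1) = 2, rank(N^2) = 1, rank(N^3) = 0; the number of blocks of size ≥ j is rank(N^{j−1}) − rank(N^j), giving [2, 1, 1]. So we have 1 block(s) of size 3, 1 block(s) of size 1 → block sizes [3, 1]

Assembling the blocks gives a Jordan form
J =
  [4, 1, 0, 0]
  [0, 4, 1, 0]
  [0, 0, 4, 0]
  [0, 0, 0, 4]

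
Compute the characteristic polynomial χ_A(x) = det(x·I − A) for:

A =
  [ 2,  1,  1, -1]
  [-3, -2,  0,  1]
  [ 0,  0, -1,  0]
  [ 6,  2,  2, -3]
x^4 + 4*x^3 + 6*x^2 + 4*x + 1

Expanding det(x·I − A) (e.g. by cofactor expansion or by noting that A is similar to its Jordan form J, which has the same characteristic polynomial as A) gives
  χ_A(x) = x^4 + 4*x^3 + 6*x^2 + 4*x + 1
which factors as (x + 1)^4. The eigenvalues (with algebraic multiplicities) are λ = -1 with multiplicity 4.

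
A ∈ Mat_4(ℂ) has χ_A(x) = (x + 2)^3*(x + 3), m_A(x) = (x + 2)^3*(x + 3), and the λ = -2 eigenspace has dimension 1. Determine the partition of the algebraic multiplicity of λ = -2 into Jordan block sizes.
Block sizes for λ = -2: [3]

Step 1 — from the characteristic polynomial, algebraic multiplicity of λ = -2 is 3. From dim ker(A − (-2)·I) = 1, there are exactly 1 Jordan blocks for λ = -2.
Step 2 — from the minimal polynomial, the factor (x + 2)^3 tells us the largest block for λ = -2 has size 3.
Step 3 — with total size 3, 1 blocks, and largest block 3, the block sizes (in nonincreasing order) are [3].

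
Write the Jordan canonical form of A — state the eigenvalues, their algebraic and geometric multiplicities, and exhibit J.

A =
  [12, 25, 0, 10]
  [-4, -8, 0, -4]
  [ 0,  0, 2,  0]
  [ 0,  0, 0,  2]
J_2(2) ⊕ J_1(2) ⊕ J_1(2)

The characteristic polynomial is
  det(x·I − A) = x^4 - 8*x^3 + 24*x^2 - 32*x + 16 = (x - 2)^4

Eigenvalues and multiplicities (the geometric multiplicity of λ is n − rank(A − λI), which equals the number of Jordan blocks for λ):
  λ = 2: algebraic multiplicity = 4, geometric multiplicity = 3

Determining the block sizes for each eigenvalue:
  λ = 2: 3 blocks summing to 4 forces exactly one block of size 2 and the rest size 1 → block sizes [2, 1, 1]

Assembling the blocks gives a Jordan form
J =
  [2, 1, 0, 0]
  [0, 2, 0, 0]
  [0, 0, 2, 0]
  [0, 0, 0, 2]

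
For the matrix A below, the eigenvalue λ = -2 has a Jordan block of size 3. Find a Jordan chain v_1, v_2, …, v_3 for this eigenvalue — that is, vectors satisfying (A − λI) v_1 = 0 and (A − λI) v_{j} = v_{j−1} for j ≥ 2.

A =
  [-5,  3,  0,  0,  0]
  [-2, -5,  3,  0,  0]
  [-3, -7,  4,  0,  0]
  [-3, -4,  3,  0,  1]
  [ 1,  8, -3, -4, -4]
A Jordan chain for λ = -2 of length 3:
v_1 = (3, 3, 5, 3, 0)ᵀ
v_2 = (-3, -2, -3, -3, 1)ᵀ
v_3 = (1, 0, 0, 0, 0)ᵀ

Let N = A − (-2)·I. We want v_3 with N^3 v_3 = 0 but N^2 v_3 ≠ 0; then v_{j-1} := N · v_j for j = 3, …, 2.

Pick v_3 = (1, 0, 0, 0, 0)ᵀ.
Then v_2 = N · v_3 = (-3, -2, -3, -3, 1)ᵀ.
Then v_1 = N · v_2 = (3, 3, 5, 3, 0)ᵀ.

Sanity check: (A − (-2)·I) v_1 = (0, 0, 0, 0, 0)ᵀ = 0. ✓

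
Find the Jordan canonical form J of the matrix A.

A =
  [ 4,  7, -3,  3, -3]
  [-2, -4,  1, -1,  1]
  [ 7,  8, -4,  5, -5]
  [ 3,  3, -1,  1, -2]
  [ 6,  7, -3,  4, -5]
J_3(-2) ⊕ J_2(-1)

The characteristic polynomial is
  det(x·I − A) = x^5 + 8*x^4 + 25*x^3 + 38*x^2 + 28*x + 8 = (x + 1)^2*(x + 2)^3

Eigenvalues and multiplicities (the geometric multiplicity of λ is n − rank(A − λI), which equals the number of Jordan blocks for λ):
  λ = -2: algebraic multiplicity = 3, geometric multiplicity = 1
  λ = -1: algebraic multiplicity = 2, geometric multiplicity = 1

Determining the block sizes for each eigenvalue:
  λ = -2: one block (gm = 1), so the single block has size am = 3 → block sizes [3]
  λ = -1: one block (gm = 1), so the single block has size am = 2 → block sizes [2]

Assembling the blocks gives a Jordan form
J =
  [-2,  1,  0,  0,  0]
  [ 0, -2,  1,  0,  0]
  [ 0,  0, -2,  0,  0]
  [ 0,  0,  0, -1,  1]
  [ 0,  0,  0,  0, -1]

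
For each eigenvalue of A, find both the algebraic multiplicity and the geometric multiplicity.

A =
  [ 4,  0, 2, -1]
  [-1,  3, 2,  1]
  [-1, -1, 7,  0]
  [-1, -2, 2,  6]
λ = 5: alg = 4, geom = 2

Step 1 — factor the characteristic polynomial to read off the algebraic multiplicities:
  χ_A(x) = (x - 5)^4

Step 2 — compute geometric multiplicities via the rank-nullity identity g(λ) = n − rank(A − λI):
  rank(A − (5)·I) = 2, so dim ker(A − (5)·I) = n − 2 = 2

Summary:
  λ = 5: algebraic multiplicity = 4, geometric multiplicity = 2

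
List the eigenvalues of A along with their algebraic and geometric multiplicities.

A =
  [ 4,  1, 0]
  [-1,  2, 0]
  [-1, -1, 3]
λ = 3: alg = 3, geom = 2

Step 1 — factor the characteristic polynomial to read off the algebraic multiplicities:
  χ_A(x) = (x - 3)^3

Step 2 — compute geometric multiplicities via the rank-nullity identity g(λ) = n − rank(A − λI):
  rank(A − (3)·I) = 1, so dim ker(A − (3)·I) = n − 1 = 2

Summary:
  λ = 3: algebraic multiplicity = 3, geometric multiplicity = 2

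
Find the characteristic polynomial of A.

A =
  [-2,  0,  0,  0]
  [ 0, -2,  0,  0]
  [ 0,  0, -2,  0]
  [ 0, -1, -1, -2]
x^4 + 8*x^3 + 24*x^2 + 32*x + 16

Expanding det(x·I − A) (e.g. by cofactor expansion or by noting that A is similar to its Jordan form J, which has the same characteristic polynomial as A) gives
  χ_A(x) = x^4 + 8*x^3 + 24*x^2 + 32*x + 16
which factors as (x + 2)^4. The eigenvalues (with algebraic multiplicities) are λ = -2 with multiplicity 4.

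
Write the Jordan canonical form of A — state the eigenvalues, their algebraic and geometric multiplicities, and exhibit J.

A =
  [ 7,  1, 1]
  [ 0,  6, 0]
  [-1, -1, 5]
J_2(6) ⊕ J_1(6)

The characteristic polynomial is
  det(x·I − A) = x^3 - 18*x^2 + 108*x - 216 = (x - 6)^3

Eigenvalues and multiplicities (the geometric multiplicity of λ is n − rank(A − λI), which equals the number of Jordan blocks for λ):
  λ = 6: algebraic multiplicity = 3, geometric multiplicity = 2

Determining the block sizes for each eigenvalue:
  λ = 6: 2 blocks summing to 3 forces exactly one block of size 2 and the rest size 1 → block sizes [2, 1]

Assembling the blocks gives a Jordan form
J =
  [6, 1, 0]
  [0, 6, 0]
  [0, 0, 6]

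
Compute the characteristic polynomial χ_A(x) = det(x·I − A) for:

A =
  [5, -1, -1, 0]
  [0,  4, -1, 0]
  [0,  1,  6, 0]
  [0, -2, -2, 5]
x^4 - 20*x^3 + 150*x^2 - 500*x + 625

Expanding det(x·I − A) (e.g. by cofactor expansion or by noting that A is similar to its Jordan form J, which has the same characteristic polynomial as A) gives
  χ_A(x) = x^4 - 20*x^3 + 150*x^2 - 500*x + 625
which factors as (x - 5)^4. The eigenvalues (with algebraic multiplicities) are λ = 5 with multiplicity 4.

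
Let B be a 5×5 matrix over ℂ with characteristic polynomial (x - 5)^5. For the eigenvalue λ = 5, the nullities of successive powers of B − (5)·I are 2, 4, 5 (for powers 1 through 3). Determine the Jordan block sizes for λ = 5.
Block sizes for λ = 5: [3, 2]

From the dimensions of kernels of powers, the number of Jordan blocks of size at least j is d_j − d_{j−1} where d_j = dim ker(N^j) (with d_0 = 0). Computing the differences gives [2, 2, 1].
The number of blocks of size exactly k is (#blocks of size ≥ k) − (#blocks of size ≥ k + 1), so the partition is: 1 block(s) of size 2, 1 block(s) of size 3.
In nonincreasing order the block sizes are [3, 2].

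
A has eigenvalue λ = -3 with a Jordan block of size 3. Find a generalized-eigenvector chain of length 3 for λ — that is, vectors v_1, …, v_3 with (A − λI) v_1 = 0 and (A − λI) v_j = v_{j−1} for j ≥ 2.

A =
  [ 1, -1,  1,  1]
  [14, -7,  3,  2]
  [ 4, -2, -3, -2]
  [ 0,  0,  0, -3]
A Jordan chain for λ = -3 of length 3:
v_1 = (6, 12, -12, 0)ᵀ
v_2 = (4, 14, 4, 0)ᵀ
v_3 = (1, 0, 0, 0)ᵀ

Let N = A − (-3)·I. We want v_3 with N^3 v_3 = 0 but N^2 v_3 ≠ 0; then v_{j-1} := N · v_j for j = 3, …, 2.

Pick v_3 = (1, 0, 0, 0)ᵀ.
Then v_2 = N · v_3 = (4, 14, 4, 0)ᵀ.
Then v_1 = N · v_2 = (6, 12, -12, 0)ᵀ.

Sanity check: (A − (-3)·I) v_1 = (0, 0, 0, 0)ᵀ = 0. ✓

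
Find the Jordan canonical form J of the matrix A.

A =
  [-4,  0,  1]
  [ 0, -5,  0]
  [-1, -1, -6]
J_3(-5)

The characteristic polynomial is
  det(x·I − A) = x^3 + 15*x^2 + 75*x + 125 = (x + 5)^3

Eigenvalues and multiplicities (the geometric multiplicity of λ is n − rank(A − λI), which equals the number of Jordan blocks for λ):
  λ = -5: algebraic multiplicity = 3, geometric multiplicity = 1

Determining the block sizes for each eigenvalue:
  λ = -5: one block (gm = 1), so the single block has size am = 3 → block sizes [3]

Assembling the blocks gives a Jordan form
J =
  [-5,  1,  0]
  [ 0, -5,  1]
  [ 0,  0, -5]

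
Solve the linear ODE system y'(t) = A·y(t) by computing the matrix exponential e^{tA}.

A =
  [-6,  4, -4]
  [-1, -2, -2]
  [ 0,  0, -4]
e^{tA} =
  [-2*t*exp(-4*t) + exp(-4*t), 4*t*exp(-4*t), -4*t*exp(-4*t)]
  [-t*exp(-4*t), 2*t*exp(-4*t) + exp(-4*t), -2*t*exp(-4*t)]
  [0, 0, exp(-4*t)]

Strategy: write A = P · J · P⁻¹ where J is a Jordan canonical form, so e^{tA} = P · e^{tJ} · P⁻¹, and e^{tJ} can be computed block-by-block.

A has Jordan form
J =
  [-4,  1,  0]
  [ 0, -4,  0]
  [ 0,  0, -4]
(up to reordering of blocks).

Per-block formulas:
  For a 2×2 Jordan block J_2(-4): exp(t · J_2(-4)) = e^(-4t)·(I + t·N), where N is the 2×2 nilpotent shift.
  For a 1×1 block at λ = -4: exp(t · [-4]) = [e^(-4t)].

After assembling e^{tJ} and conjugating by P, we get:

e^{tA} =
  [-2*t*exp(-4*t) + exp(-4*t), 4*t*exp(-4*t), -4*t*exp(-4*t)]
  [-t*exp(-4*t), 2*t*exp(-4*t) + exp(-4*t), -2*t*exp(-4*t)]
  [0, 0, exp(-4*t)]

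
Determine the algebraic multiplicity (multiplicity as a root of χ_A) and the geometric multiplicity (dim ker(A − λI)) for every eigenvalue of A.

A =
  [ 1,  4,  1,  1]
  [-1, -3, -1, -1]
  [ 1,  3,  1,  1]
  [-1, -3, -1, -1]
λ = -1: alg = 2, geom = 1; λ = 0: alg = 2, geom = 2

Step 1 — factor the characteristic polynomial to read off the algebraic multiplicities:
  χ_A(x) = x^2*(x + 1)^2

Step 2 — compute geometric multiplicities via the rank-nullity identity g(λ) = n − rank(A − λI):
  rank(A − (-1)·I) = 3, so dim ker(A − (-1)·I) = n − 3 = 1
  rank(A − (0)·I) = 2, so dim ker(A − (0)·I) = n − 2 = 2

Summary:
  λ = -1: algebraic multiplicity = 2, geometric multiplicity = 1
  λ = 0: algebraic multiplicity = 2, geometric multiplicity = 2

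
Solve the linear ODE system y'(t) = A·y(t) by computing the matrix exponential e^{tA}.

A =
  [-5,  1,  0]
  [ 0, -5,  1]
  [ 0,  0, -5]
e^{tA} =
  [exp(-5*t), t*exp(-5*t), t^2*exp(-5*t)/2]
  [0, exp(-5*t), t*exp(-5*t)]
  [0, 0, exp(-5*t)]

Strategy: write A = P · J · P⁻¹ where J is a Jordan canonical form, so e^{tA} = P · e^{tJ} · P⁻¹, and e^{tJ} can be computed block-by-block.

A has Jordan form
J =
  [-5,  1,  0]
  [ 0, -5,  1]
  [ 0,  0, -5]
(up to reordering of blocks).

Per-block formulas:
  For a 3×3 Jordan block J_3(-5): exp(t · J_3(-5)) = e^(-5t)·(I + t·N + (t^2/2)·N^2), where N is the 3×3 nilpotent shift.

After assembling e^{tJ} and conjugating by P, we get:

e^{tA} =
  [exp(-5*t), t*exp(-5*t), t^2*exp(-5*t)/2]
  [0, exp(-5*t), t*exp(-5*t)]
  [0, 0, exp(-5*t)]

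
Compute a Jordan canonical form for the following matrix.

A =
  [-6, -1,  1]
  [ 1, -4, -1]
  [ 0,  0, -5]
J_2(-5) ⊕ J_1(-5)

The characteristic polynomial is
  det(x·I − A) = x^3 + 15*x^2 + 75*x + 125 = (x + 5)^3

Eigenvalues and multiplicities (the geometric multiplicity of λ is n − rank(A − λI), which equals the number of Jordan blocks for λ):
  λ = -5: algebraic multiplicity = 3, geometric multiplicity = 2

Determining the block sizes for each eigenvalue:
  λ = -5: 2 blocks summing to 3 forces exactly one block of size 2 and the rest size 1 → block sizes [2, 1]

Assembling the blocks gives a Jordan form
J =
  [-5,  1,  0]
  [ 0, -5,  0]
  [ 0,  0, -5]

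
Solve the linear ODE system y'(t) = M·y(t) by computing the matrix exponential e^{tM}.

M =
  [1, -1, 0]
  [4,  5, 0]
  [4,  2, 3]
e^{tM} =
  [-2*t*exp(3*t) + exp(3*t), -t*exp(3*t), 0]
  [4*t*exp(3*t), 2*t*exp(3*t) + exp(3*t), 0]
  [4*t*exp(3*t), 2*t*exp(3*t), exp(3*t)]

Strategy: write M = P · J · P⁻¹ where J is a Jordan canonical form, so e^{tM} = P · e^{tJ} · P⁻¹, and e^{tJ} can be computed block-by-block.

M has Jordan form
J =
  [3, 1, 0]
  [0, 3, 0]
  [0, 0, 3]
(up to reordering of blocks).

Per-block formulas:
  For a 2×2 Jordan block J_2(3): exp(t · J_2(3)) = e^(3t)·(I + t·N), where N is the 2×2 nilpotent shift.
  For a 1×1 block at λ = 3: exp(t · [3]) = [e^(3t)].

After assembling e^{tJ} and conjugating by P, we get:

e^{tM} =
  [-2*t*exp(3*t) + exp(3*t), -t*exp(3*t), 0]
  [4*t*exp(3*t), 2*t*exp(3*t) + exp(3*t), 0]
  [4*t*exp(3*t), 2*t*exp(3*t), exp(3*t)]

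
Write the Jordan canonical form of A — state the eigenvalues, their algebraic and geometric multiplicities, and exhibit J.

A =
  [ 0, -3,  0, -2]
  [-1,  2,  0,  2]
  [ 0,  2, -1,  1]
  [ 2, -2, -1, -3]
J_2(-1) ⊕ J_2(0)

The characteristic polynomial is
  det(x·I − A) = x^4 + 2*x^3 + x^2 = x^2*(x + 1)^2

Eigenvalues and multiplicities (the geometric multiplicity of λ is n − rank(A − λI), which equals the number of Jordan blocks for λ):
  λ = -1: algebraic multiplicity = 2, geometric multiplicity = 1
  λ = 0: algebraic multiplicity = 2, geometric multiplicity = 1

Determining the block sizes for each eigenvalue:
  λ = -1: one block (gm = 1), so the single block has size am = 2 → block sizes [2]
  λ = 0: one block (gm = 1), so the single block has size am = 2 → block sizes [2]

Assembling the blocks gives a Jordan form
J =
  [-1,  1, 0, 0]
  [ 0, -1, 0, 0]
  [ 0,  0, 0, 1]
  [ 0,  0, 0, 0]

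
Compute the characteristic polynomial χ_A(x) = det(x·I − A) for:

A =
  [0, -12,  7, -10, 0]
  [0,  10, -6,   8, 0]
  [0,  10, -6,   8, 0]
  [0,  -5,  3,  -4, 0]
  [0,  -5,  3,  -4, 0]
x^5

Expanding det(x·I − A) (e.g. by cofactor expansion or by noting that A is similar to its Jordan form J, which has the same characteristic polynomial as A) gives
  χ_A(x) = x^5
which factors as x^5. The eigenvalues (with algebraic multiplicities) are λ = 0 with multiplicity 5.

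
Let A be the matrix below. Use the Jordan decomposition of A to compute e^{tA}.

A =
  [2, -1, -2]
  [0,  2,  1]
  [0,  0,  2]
e^{tA} =
  [exp(2*t), -t*exp(2*t), -t^2*exp(2*t)/2 - 2*t*exp(2*t)]
  [0, exp(2*t), t*exp(2*t)]
  [0, 0, exp(2*t)]

Strategy: write A = P · J · P⁻¹ where J is a Jordan canonical form, so e^{tA} = P · e^{tJ} · P⁻¹, and e^{tJ} can be computed block-by-block.

A has Jordan form
J =
  [2, 1, 0]
  [0, 2, 1]
  [0, 0, 2]
(up to reordering of blocks).

Per-block formulas:
  For a 3×3 Jordan block J_3(2): exp(t · J_3(2)) = e^(2t)·(I + t·N + (t^2/2)·N^2), where N is the 3×3 nilpotent shift.

After assembling e^{tJ} and conjugating by P, we get:

e^{tA} =
  [exp(2*t), -t*exp(2*t), -t^2*exp(2*t)/2 - 2*t*exp(2*t)]
  [0, exp(2*t), t*exp(2*t)]
  [0, 0, exp(2*t)]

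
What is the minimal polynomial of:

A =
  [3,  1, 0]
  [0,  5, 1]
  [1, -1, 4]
x^3 - 12*x^2 + 48*x - 64

The characteristic polynomial is χ_A(x) = (x - 4)^3, so the eigenvalues are known. The minimal polynomial is
  m_A(x) = Π_λ (x − λ)^{k_λ}
where k_λ is the size of the *largest* Jordan block for λ (equivalently, the smallest k with (A − λI)^k v = 0 for every generalised eigenvector v of λ).

  λ = 4: largest Jordan block has size 3, contributing (x − 4)^3

So m_A(x) = (x - 4)^3 = x^3 - 12*x^2 + 48*x - 64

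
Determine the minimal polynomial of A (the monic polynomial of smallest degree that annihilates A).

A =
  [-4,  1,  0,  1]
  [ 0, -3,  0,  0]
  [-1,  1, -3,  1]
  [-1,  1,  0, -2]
x^2 + 6*x + 9

The characteristic polynomial is χ_A(x) = (x + 3)^4, so the eigenvalues are known. The minimal polynomial is
  m_A(x) = Π_λ (x − λ)^{k_λ}
where k_λ is the size of the *largest* Jordan block for λ (equivalently, the smallest k with (A − λI)^k v = 0 for every generalised eigenvector v of λ).

  λ = -3: largest Jordan block has size 2, contributing (x + 3)^2

So m_A(x) = (x + 3)^2 = x^2 + 6*x + 9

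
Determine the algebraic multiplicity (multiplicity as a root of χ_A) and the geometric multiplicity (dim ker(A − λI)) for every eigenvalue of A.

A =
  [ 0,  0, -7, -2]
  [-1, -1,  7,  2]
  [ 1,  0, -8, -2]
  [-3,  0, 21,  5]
λ = -1: alg = 4, geom = 3

Step 1 — factor the characteristic polynomial to read off the algebraic multiplicities:
  χ_A(x) = (x + 1)^4

Step 2 — compute geometric multiplicities via the rank-nullity identity g(λ) = n − rank(A − λI):
  rank(A − (-1)·I) = 1, so dim ker(A − (-1)·I) = n − 1 = 3

Summary:
  λ = -1: algebraic multiplicity = 4, geometric multiplicity = 3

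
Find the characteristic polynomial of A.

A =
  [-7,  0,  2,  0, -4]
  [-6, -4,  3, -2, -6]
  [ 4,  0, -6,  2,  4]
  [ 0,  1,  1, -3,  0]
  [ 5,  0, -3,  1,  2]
x^5 + 18*x^4 + 129*x^3 + 460*x^2 + 816*x + 576

Expanding det(x·I − A) (e.g. by cofactor expansion or by noting that A is similar to its Jordan form J, which has the same characteristic polynomial as A) gives
  χ_A(x) = x^5 + 18*x^4 + 129*x^3 + 460*x^2 + 816*x + 576
which factors as (x + 3)^2*(x + 4)^3. The eigenvalues (with algebraic multiplicities) are λ = -4 with multiplicity 3, λ = -3 with multiplicity 2.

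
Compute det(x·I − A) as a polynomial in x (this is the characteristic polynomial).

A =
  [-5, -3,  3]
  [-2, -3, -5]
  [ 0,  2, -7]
x^3 + 15*x^2 + 75*x + 125

Expanding det(x·I − A) (e.g. by cofactor expansion or by noting that A is similar to its Jordan form J, which has the same characteristic polynomial as A) gives
  χ_A(x) = x^3 + 15*x^2 + 75*x + 125
which factors as (x + 5)^3. The eigenvalues (with algebraic multiplicities) are λ = -5 with multiplicity 3.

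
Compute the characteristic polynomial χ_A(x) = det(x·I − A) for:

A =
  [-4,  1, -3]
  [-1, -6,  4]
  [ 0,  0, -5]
x^3 + 15*x^2 + 75*x + 125

Expanding det(x·I − A) (e.g. by cofactor expansion or by noting that A is similar to its Jordan form J, which has the same characteristic polynomial as A) gives
  χ_A(x) = x^3 + 15*x^2 + 75*x + 125
which factors as (x + 5)^3. The eigenvalues (with algebraic multiplicities) are λ = -5 with multiplicity 3.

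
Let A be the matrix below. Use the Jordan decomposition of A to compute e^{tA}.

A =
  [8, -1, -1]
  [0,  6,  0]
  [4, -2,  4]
e^{tA} =
  [2*t*exp(6*t) + exp(6*t), -t*exp(6*t), -t*exp(6*t)]
  [0, exp(6*t), 0]
  [4*t*exp(6*t), -2*t*exp(6*t), -2*t*exp(6*t) + exp(6*t)]

Strategy: write A = P · J · P⁻¹ where J is a Jordan canonical form, so e^{tA} = P · e^{tJ} · P⁻¹, and e^{tJ} can be computed block-by-block.

A has Jordan form
J =
  [6, 1, 0]
  [0, 6, 0]
  [0, 0, 6]
(up to reordering of blocks).

Per-block formulas:
  For a 1×1 block at λ = 6: exp(t · [6]) = [e^(6t)].
  For a 2×2 Jordan block J_2(6): exp(t · J_2(6)) = e^(6t)·(I + t·N), where N is the 2×2 nilpotent shift.

After assembling e^{tJ} and conjugating by P, we get:

e^{tA} =
  [2*t*exp(6*t) + exp(6*t), -t*exp(6*t), -t*exp(6*t)]
  [0, exp(6*t), 0]
  [4*t*exp(6*t), -2*t*exp(6*t), -2*t*exp(6*t) + exp(6*t)]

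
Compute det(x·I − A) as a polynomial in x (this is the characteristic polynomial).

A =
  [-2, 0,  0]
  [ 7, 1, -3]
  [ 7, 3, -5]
x^3 + 6*x^2 + 12*x + 8

Expanding det(x·I − A) (e.g. by cofactor expansion or by noting that A is similar to its Jordan form J, which has the same characteristic polynomial as A) gives
  χ_A(x) = x^3 + 6*x^2 + 12*x + 8
which factors as (x + 2)^3. The eigenvalues (with algebraic multiplicities) are λ = -2 with multiplicity 3.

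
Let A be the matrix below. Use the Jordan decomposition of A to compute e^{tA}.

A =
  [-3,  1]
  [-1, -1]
e^{tA} =
  [-t*exp(-2*t) + exp(-2*t), t*exp(-2*t)]
  [-t*exp(-2*t), t*exp(-2*t) + exp(-2*t)]

Strategy: write A = P · J · P⁻¹ where J is a Jordan canonical form, so e^{tA} = P · e^{tJ} · P⁻¹, and e^{tJ} can be computed block-by-block.

A has Jordan form
J =
  [-2,  1]
  [ 0, -2]
(up to reordering of blocks).

Per-block formulas:
  For a 2×2 Jordan block J_2(-2): exp(t · J_2(-2)) = e^(-2t)·(I + t·N), where N is the 2×2 nilpotent shift.

After assembling e^{tJ} and conjugating by P, we get:

e^{tA} =
  [-t*exp(-2*t) + exp(-2*t), t*exp(-2*t)]
  [-t*exp(-2*t), t*exp(-2*t) + exp(-2*t)]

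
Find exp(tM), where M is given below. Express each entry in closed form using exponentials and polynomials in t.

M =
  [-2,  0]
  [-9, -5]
e^{tM} =
  [exp(-2*t), 0]
  [-3*exp(-2*t) + 3*exp(-5*t), exp(-5*t)]

Strategy: write M = P · J · P⁻¹ where J is a Jordan canonical form, so e^{tM} = P · e^{tJ} · P⁻¹, and e^{tJ} can be computed block-by-block.

M has Jordan form
J =
  [-5,  0]
  [ 0, -2]
(up to reordering of blocks).

Per-block formulas:
  For a 1×1 block at λ = -5: exp(t · [-5]) = [e^(-5t)].
  For a 1×1 block at λ = -2: exp(t · [-2]) = [e^(-2t)].

After assembling e^{tJ} and conjugating by P, we get:

e^{tM} =
  [exp(-2*t), 0]
  [-3*exp(-2*t) + 3*exp(-5*t), exp(-5*t)]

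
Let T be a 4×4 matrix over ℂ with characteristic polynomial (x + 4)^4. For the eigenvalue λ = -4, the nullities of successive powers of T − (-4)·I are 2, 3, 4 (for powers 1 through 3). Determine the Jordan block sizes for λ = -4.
Block sizes for λ = -4: [3, 1]

From the dimensions of kernels of powers, the number of Jordan blocks of size at least j is d_j − d_{j−1} where d_j = dim ker(N^j) (with d_0 = 0). Computing the differences gives [2, 1, 1].
The number of blocks of size exactly k is (#blocks of size ≥ k) − (#blocks of size ≥ k + 1), so the partition is: 1 block(s) of size 1, 1 block(s) of size 3.
In nonincreasing order the block sizes are [3, 1].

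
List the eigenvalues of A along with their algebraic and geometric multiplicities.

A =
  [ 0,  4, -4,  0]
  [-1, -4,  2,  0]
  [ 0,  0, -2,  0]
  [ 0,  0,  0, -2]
λ = -2: alg = 4, geom = 3

Step 1 — factor the characteristic polynomial to read off the algebraic multiplicities:
  χ_A(x) = (x + 2)^4

Step 2 — compute geometric multiplicities via the rank-nullity identity g(λ) = n − rank(A − λI):
  rank(A − (-2)·I) = 1, so dim ker(A − (-2)·I) = n − 1 = 3

Summary:
  λ = -2: algebraic multiplicity = 4, geometric multiplicity = 3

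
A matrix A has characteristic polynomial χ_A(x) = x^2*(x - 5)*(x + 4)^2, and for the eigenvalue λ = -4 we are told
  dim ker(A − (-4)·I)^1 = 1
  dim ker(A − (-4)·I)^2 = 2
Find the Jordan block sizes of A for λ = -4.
Block sizes for λ = -4: [2]

From the dimensions of kernels of powers, the number of Jordan blocks of size at least j is d_j − d_{j−1} where d_j = dim ker(N^j) (with d_0 = 0). Computing the differences gives [1, 1].
The number of blocks of size exactly k is (#blocks of size ≥ k) − (#blocks of size ≥ k + 1), so the partition is: 1 block(s) of size 2.
In nonincreasing order the block sizes are [2].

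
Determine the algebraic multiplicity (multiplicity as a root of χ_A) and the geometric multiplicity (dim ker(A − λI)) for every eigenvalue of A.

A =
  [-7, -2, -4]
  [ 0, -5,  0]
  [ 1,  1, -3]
λ = -5: alg = 3, geom = 2

Step 1 — factor the characteristic polynomial to read off the algebraic multiplicities:
  χ_A(x) = (x + 5)^3

Step 2 — compute geometric multiplicities via the rank-nullity identity g(λ) = n − rank(A − λI):
  rank(A − (-5)·I) = 1, so dim ker(A − (-5)·I) = n − 1 = 2

Summary:
  λ = -5: algebraic multiplicity = 3, geometric multiplicity = 2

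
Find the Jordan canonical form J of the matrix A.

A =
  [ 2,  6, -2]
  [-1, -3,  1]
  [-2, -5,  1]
J_3(0)

The characteristic polynomial is
  det(x·I − A) = x^3

Eigenvalues and multiplicities (the geometric multiplicity of λ is n − rank(A − λI), which equals the number of Jordan blocks for λ):
  λ = 0: algebraic multiplicity = 3, geometric multiplicity = 1

Determining the block sizes for each eigenvalue:
  λ = 0: one block (gm = 1), so the single block has size am = 3 → block sizes [3]

Assembling the blocks gives a Jordan form
J =
  [0, 1, 0]
  [0, 0, 1]
  [0, 0, 0]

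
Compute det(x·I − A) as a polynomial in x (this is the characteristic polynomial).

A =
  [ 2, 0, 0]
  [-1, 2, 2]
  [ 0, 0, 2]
x^3 - 6*x^2 + 12*x - 8

Expanding det(x·I − A) (e.g. by cofactor expansion or by noting that A is similar to its Jordan form J, which has the same characteristic polynomial as A) gives
  χ_A(x) = x^3 - 6*x^2 + 12*x - 8
which factors as (x - 2)^3. The eigenvalues (with algebraic multiplicities) are λ = 2 with multiplicity 3.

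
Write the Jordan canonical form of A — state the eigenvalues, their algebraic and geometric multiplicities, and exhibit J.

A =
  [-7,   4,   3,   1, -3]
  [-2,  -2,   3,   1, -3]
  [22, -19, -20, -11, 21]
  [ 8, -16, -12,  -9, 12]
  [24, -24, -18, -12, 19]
J_3(-5) ⊕ J_1(-5) ⊕ J_1(1)

The characteristic polynomial is
  det(x·I − A) = x^5 + 19*x^4 + 130*x^3 + 350*x^2 + 125*x - 625 = (x - 1)*(x + 5)^4

Eigenvalues and multiplicities (the geometric multiplicity of λ is n − rank(A − λI), which equals the number of Jordan blocks for λ):
  λ = -5: algebraic multiplicity = 4, geometric multiplicity = 2
  λ = 1: algebraic multiplicity = 1, geometric multiplicity = 1

Determining the block sizes for each eigenvalue:
  λ = -5: with am = 4 and gm = 2, the partition is not yet determined (e.g. several partitions of 4 into 2 parts exist). Let N = A − (-5)·I. Computing rank(N^1) = 3, rank(N^2) = 2, rank(N^3) = 1; the number of blocks of size ≥ j is rank(N^{j−1}) − rank(N^j), giving [2, 1, 1]. So we have 1 block(s) of size 3, 1 block(s) of size 1 → block sizes [3, 1]
  λ = 1: one block (gm = 1), so the single block has size am = 1 → block sizes [1]

Assembling the blocks gives a Jordan form
J =
  [-5,  1,  0,  0, 0]
  [ 0, -5,  1,  0, 0]
  [ 0,  0, -5,  0, 0]
  [ 0,  0,  0, -5, 0]
  [ 0,  0,  0,  0, 1]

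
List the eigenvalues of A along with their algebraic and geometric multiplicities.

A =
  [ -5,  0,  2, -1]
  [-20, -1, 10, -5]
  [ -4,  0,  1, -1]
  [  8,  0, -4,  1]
λ = -1: alg = 4, geom = 3

Step 1 — factor the characteristic polynomial to read off the algebraic multiplicities:
  χ_A(x) = (x + 1)^4

Step 2 — compute geometric multiplicities via the rank-nullity identity g(λ) = n − rank(A − λI):
  rank(A − (-1)·I) = 1, so dim ker(A − (-1)·I) = n − 1 = 3

Summary:
  λ = -1: algebraic multiplicity = 4, geometric multiplicity = 3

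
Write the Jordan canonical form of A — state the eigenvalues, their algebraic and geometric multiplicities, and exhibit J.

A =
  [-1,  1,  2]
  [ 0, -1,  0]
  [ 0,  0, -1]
J_2(-1) ⊕ J_1(-1)

The characteristic polynomial is
  det(x·I − A) = x^3 + 3*x^2 + 3*x + 1 = (x + 1)^3

Eigenvalues and multiplicities (the geometric multiplicity of λ is n − rank(A − λI), which equals the number of Jordan blocks for λ):
  λ = -1: algebraic multiplicity = 3, geometric multiplicity = 2

Determining the block sizes for each eigenvalue:
  λ = -1: 2 blocks summing to 3 forces exactly one block of size 2 and the rest size 1 → block sizes [2, 1]

Assembling the blocks gives a Jordan form
J =
  [-1,  1,  0]
  [ 0, -1,  0]
  [ 0,  0, -1]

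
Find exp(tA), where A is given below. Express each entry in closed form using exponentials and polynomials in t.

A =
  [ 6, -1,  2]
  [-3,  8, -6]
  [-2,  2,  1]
e^{tA} =
  [t*exp(5*t) + exp(5*t), -t*exp(5*t), 2*t*exp(5*t)]
  [-3*t*exp(5*t), 3*t*exp(5*t) + exp(5*t), -6*t*exp(5*t)]
  [-2*t*exp(5*t), 2*t*exp(5*t), -4*t*exp(5*t) + exp(5*t)]

Strategy: write A = P · J · P⁻¹ where J is a Jordan canonical form, so e^{tA} = P · e^{tJ} · P⁻¹, and e^{tJ} can be computed block-by-block.

A has Jordan form
J =
  [5, 1, 0]
  [0, 5, 0]
  [0, 0, 5]
(up to reordering of blocks).

Per-block formulas:
  For a 2×2 Jordan block J_2(5): exp(t · J_2(5)) = e^(5t)·(I + t·N), where N is the 2×2 nilpotent shift.
  For a 1×1 block at λ = 5: exp(t · [5]) = [e^(5t)].

After assembling e^{tJ} and conjugating by P, we get:

e^{tA} =
  [t*exp(5*t) + exp(5*t), -t*exp(5*t), 2*t*exp(5*t)]
  [-3*t*exp(5*t), 3*t*exp(5*t) + exp(5*t), -6*t*exp(5*t)]
  [-2*t*exp(5*t), 2*t*exp(5*t), -4*t*exp(5*t) + exp(5*t)]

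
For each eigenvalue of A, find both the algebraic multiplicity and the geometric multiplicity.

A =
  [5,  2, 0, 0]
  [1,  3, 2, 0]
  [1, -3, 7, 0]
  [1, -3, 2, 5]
λ = 5: alg = 4, geom = 2

Step 1 — factor the characteristic polynomial to read off the algebraic multiplicities:
  χ_A(x) = (x - 5)^4

Step 2 — compute geometric multiplicities via the rank-nullity identity g(λ) = n − rank(A − λI):
  rank(A − (5)·I) = 2, so dim ker(A − (5)·I) = n − 2 = 2

Summary:
  λ = 5: algebraic multiplicity = 4, geometric multiplicity = 2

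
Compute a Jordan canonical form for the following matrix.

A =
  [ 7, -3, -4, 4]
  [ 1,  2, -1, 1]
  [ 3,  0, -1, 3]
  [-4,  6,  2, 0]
J_3(2) ⊕ J_1(2)

The characteristic polynomial is
  det(x·I − A) = x^4 - 8*x^3 + 24*x^2 - 32*x + 16 = (x - 2)^4

Eigenvalues and multiplicities (the geometric multiplicity of λ is n − rank(A − λI), which equals the number of Jordan blocks for λ):
  λ = 2: algebraic multiplicity = 4, geometric multiplicity = 2

Determining the block sizes for each eigenvalue:
  λ = 2: with am = 4 and gm = 2, the partition is not yet determined (e.g. several partitions of 4 into 2 parts exist). Let N = A − (2)·I. Computing rank(N^1) = 2, rank(N^2) = 1, rank(N^3) = 0; the number of blocks of size ≥ j is rank(N^{j−1}) − rank(N^j), giving [2, 1, 1]. So we have 1 block(s) of size 3, 1 block(s) of size 1 → block sizes [3, 1]

Assembling the blocks gives a Jordan form
J =
  [2, 1, 0, 0]
  [0, 2, 1, 0]
  [0, 0, 2, 0]
  [0, 0, 0, 2]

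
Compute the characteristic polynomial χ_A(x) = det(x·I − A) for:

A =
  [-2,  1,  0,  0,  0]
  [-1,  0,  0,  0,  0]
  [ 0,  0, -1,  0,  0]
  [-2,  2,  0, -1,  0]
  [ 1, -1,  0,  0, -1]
x^5 + 5*x^4 + 10*x^3 + 10*x^2 + 5*x + 1

Expanding det(x·I − A) (e.g. by cofactor expansion or by noting that A is similar to its Jordan form J, which has the same characteristic polynomial as A) gives
  χ_A(x) = x^5 + 5*x^4 + 10*x^3 + 10*x^2 + 5*x + 1
which factors as (x + 1)^5. The eigenvalues (with algebraic multiplicities) are λ = -1 with multiplicity 5.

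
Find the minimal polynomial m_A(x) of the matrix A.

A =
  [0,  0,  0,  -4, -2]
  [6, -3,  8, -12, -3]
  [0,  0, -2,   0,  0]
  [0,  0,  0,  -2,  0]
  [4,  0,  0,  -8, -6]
x^3 + 9*x^2 + 26*x + 24

The characteristic polynomial is χ_A(x) = (x + 2)^3*(x + 3)*(x + 4), so the eigenvalues are known. The minimal polynomial is
  m_A(x) = Π_λ (x − λ)^{k_λ}
where k_λ is the size of the *largest* Jordan block for λ (equivalently, the smallest k with (A − λI)^k v = 0 for every generalised eigenvector v of λ).

  λ = -4: largest Jordan block has size 1, contributing (x + 4)
  λ = -3: largest Jordan block has size 1, contributing (x + 3)
  λ = -2: largest Jordan block has size 1, contributing (x + 2)

So m_A(x) = (x + 2)*(x + 3)*(x + 4) = x^3 + 9*x^2 + 26*x + 24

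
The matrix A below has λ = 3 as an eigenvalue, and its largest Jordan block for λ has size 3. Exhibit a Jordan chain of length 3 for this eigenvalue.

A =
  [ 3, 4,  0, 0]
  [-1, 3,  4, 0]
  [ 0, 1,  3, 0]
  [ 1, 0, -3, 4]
A Jordan chain for λ = 3 of length 3:
v_1 = (-4, 0, -1, 1)ᵀ
v_2 = (0, -1, 0, 1)ᵀ
v_3 = (1, 0, 0, 0)ᵀ

Let N = A − (3)·I. We want v_3 with N^3 v_3 = 0 but N^2 v_3 ≠ 0; then v_{j-1} := N · v_j for j = 3, …, 2.

Pick v_3 = (1, 0, 0, 0)ᵀ.
Then v_2 = N · v_3 = (0, -1, 0, 1)ᵀ.
Then v_1 = N · v_2 = (-4, 0, -1, 1)ᵀ.

Sanity check: (A − (3)·I) v_1 = (0, 0, 0, 0)ᵀ = 0. ✓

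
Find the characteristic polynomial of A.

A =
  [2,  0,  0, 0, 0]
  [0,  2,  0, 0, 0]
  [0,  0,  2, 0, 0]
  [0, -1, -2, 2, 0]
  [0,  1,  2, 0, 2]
x^5 - 10*x^4 + 40*x^3 - 80*x^2 + 80*x - 32

Expanding det(x·I − A) (e.g. by cofactor expansion or by noting that A is similar to its Jordan form J, which has the same characteristic polynomial as A) gives
  χ_A(x) = x^5 - 10*x^4 + 40*x^3 - 80*x^2 + 80*x - 32
which factors as (x - 2)^5. The eigenvalues (with algebraic multiplicities) are λ = 2 with multiplicity 5.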